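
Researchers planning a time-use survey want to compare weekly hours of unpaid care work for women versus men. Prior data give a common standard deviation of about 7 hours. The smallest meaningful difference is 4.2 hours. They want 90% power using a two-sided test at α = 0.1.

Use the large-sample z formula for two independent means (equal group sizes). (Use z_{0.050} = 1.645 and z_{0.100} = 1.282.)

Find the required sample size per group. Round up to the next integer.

n = 48 per group

n = (z_{α/2} + z_β)² · (σ₁² + σ₂²) / δ²
  = (1.645 + 1.282)² · (2·7² = 98) / 4.2²
  = 8.5673 · 98 / 17.64
  = 47.60
Round up → n = 48 per group.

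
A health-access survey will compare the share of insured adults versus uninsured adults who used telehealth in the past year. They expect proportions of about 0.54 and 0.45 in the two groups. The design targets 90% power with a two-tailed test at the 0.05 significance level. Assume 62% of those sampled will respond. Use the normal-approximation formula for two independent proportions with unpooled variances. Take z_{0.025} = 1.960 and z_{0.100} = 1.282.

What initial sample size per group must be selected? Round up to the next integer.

n = 1038 per group

n = (z_{α/2} + z_β)² · [p₁(1−p₁) + p₂(1−p₂)] / (p₁ − p₂)²
  = (1.960 + 1.282)² · (0.54·0.46 + 0.45·0.55) / (0.09)²
  = (3.242)² · (0.2484 + 0.2475) / 0.0081
  = 10.5106 · 0.4959 / 0.0081
  = 643.48
Adjust for 62% response: 643.48 / 0.62 = 1037.87.
Round up → n = 1038 per group.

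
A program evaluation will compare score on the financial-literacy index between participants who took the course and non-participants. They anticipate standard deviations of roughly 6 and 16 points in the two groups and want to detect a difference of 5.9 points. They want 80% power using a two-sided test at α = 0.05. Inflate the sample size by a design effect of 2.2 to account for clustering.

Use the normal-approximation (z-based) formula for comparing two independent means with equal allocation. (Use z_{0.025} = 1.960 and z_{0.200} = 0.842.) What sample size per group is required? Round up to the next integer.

n = (z_{α/2} + z_β)² · (σ₁² + σ₂²) / δ²
  = (1.960 + 0.842)² · (6² + 16² = 292) / 5.9²
  = 7.8512 · 292 / 34.81
  = 65.86
Design effect: 2.2 × 65.86 = 144.89.
Round up → n = 145 per group.

n = 145 per group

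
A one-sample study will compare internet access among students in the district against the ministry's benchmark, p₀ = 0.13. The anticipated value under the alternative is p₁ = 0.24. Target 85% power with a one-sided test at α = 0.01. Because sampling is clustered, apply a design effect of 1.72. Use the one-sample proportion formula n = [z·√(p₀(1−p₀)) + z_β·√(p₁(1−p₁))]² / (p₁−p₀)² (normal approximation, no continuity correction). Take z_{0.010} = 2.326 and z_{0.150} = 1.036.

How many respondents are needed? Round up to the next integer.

n = [z_α·√(p₀q₀) + z_β·√(p₁q₁)]² / (p₁ − p₀)²
  = [2.326·√(0.13·0.87) + 1.036·√(0.24·0.76)]² / (0.11)²
  = [2.326·0.3363 + 1.036·0.4271]² / 0.0121
  = [1.2247]² / 0.0121
  = 123.96
Design effect: 1.72 × 123.96 = 213.21.
Round up → n = 214.

n = 214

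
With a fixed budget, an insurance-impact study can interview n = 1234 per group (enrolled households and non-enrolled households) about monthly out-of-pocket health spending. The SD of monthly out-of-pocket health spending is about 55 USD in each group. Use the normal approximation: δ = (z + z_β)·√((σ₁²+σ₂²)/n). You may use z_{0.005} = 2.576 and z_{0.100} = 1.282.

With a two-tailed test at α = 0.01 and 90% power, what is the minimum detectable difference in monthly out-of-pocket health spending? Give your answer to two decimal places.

δ = (z_{α/2} + z_β) · √((σ₁²+σ₂²)/n)
  = (2.576 + 1.282) · √(6050/1234)
  = 3.858 · √4.9028
  = 3.858 · 2.2142
  = 8.5424

Minimum detectable difference ≈ 8.54 USD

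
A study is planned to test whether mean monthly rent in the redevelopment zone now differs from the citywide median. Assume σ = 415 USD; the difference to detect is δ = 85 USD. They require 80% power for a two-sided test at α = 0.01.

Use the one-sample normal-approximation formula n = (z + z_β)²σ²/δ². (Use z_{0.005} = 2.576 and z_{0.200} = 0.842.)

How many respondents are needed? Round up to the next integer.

n = (z_{α/2} + z_β)² · σ² / δ²
  = (2.576 + 0.842)² · 415² / 85²
  = 11.6827 · 172225 / 7225
  = 278.49
Round up → n = 279.

n = 279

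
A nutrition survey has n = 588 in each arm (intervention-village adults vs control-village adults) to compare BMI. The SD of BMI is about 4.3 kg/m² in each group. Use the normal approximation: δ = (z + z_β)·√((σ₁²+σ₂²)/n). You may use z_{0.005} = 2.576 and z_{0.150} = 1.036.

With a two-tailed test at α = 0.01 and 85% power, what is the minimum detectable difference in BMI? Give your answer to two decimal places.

δ = (z_{α/2} + z_β) · √((σ₁²+σ₂²)/n)
  = (2.576 + 1.036) · √(36.98/588)
  = 3.612 · √0.06289
  = 3.612 · 0.2508
  = 0.9058

Minimum detectable difference ≈ 0.91 kg/m²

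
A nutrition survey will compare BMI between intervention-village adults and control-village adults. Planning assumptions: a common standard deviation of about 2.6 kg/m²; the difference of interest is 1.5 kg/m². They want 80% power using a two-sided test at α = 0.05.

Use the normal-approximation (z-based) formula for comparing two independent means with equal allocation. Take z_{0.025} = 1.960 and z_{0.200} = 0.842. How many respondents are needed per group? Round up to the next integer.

n = 48 per group

n = (z_{α/2} + z_β)² · (σ₁² + σ₂²) / δ²
  = (1.960 + 0.842)² · (2·2.6² = 13.52) / 1.5²
  = 7.8512 · 13.52 / 2.25
  = 47.18
Round up → n = 48 per group.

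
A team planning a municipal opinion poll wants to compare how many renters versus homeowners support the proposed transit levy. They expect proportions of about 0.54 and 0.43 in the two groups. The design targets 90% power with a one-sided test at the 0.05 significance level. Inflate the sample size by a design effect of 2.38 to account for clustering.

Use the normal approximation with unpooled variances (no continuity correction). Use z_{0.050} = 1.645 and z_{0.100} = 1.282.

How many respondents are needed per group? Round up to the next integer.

n = (z_α + z_β)² · [p₁(1−p₁) + p₂(1−p₂)] / (p₁ − p₂)²
  = (1.645 + 1.282)² · (0.54·0.46 + 0.43·0.57) / (0.11)²
  = (2.927)² · (0.2484 + 0.2451) / 0.0121
  = 8.5673 · 0.4935 / 0.0121
  = 349.42
Design effect: 2.38 × 349.42 = 831.62.
Round up → n = 832 per group.

n = 832 per group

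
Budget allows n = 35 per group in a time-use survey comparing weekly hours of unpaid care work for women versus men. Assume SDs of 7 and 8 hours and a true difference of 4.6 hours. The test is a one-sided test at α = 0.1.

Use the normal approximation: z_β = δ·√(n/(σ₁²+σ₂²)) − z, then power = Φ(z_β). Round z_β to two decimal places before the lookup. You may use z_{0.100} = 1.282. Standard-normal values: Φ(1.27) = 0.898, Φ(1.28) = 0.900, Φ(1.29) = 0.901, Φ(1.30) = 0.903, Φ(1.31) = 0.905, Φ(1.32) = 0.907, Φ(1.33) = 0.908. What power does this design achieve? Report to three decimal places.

z_β = δ·√(n/(σ₁²+σ₂²)) − z_α
    = 4.6 · √(35/113) − 1.282
    = 4.6 · 0.55654 − 1.282
    = 2.5601 − 1.282 = 1.2781 → 1.28
Power = Φ(1.28) = 0.900.

Power ≈ 0.900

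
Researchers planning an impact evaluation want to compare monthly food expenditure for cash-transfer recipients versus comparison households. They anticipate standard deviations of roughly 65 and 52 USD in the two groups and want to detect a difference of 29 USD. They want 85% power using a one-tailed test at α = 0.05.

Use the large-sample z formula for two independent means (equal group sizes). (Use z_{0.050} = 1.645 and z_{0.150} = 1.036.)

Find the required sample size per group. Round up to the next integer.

n = (z_α + z_β)² · (σ₁² + σ₂²) / δ²
  = (1.645 + 1.036)² · (65² + 52² = 6929) / 29²
  = 7.1878 · 6929 / 841
  = 59.22
Round up → n = 60 per group.

n = 60 per group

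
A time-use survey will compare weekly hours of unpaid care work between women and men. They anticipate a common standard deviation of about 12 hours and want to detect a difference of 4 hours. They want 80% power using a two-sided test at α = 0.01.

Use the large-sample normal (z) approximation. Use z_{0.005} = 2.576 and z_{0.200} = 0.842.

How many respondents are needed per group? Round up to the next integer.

n = 211 per group

n = (z_{α/2} + z_β)² · (σ₁² + σ₂²) / δ²
  = (2.576 + 0.842)² · (2·12² = 288) / 4²
  = 11.6827 · 288 / 16
  = 210.29
Round up → n = 211 per group.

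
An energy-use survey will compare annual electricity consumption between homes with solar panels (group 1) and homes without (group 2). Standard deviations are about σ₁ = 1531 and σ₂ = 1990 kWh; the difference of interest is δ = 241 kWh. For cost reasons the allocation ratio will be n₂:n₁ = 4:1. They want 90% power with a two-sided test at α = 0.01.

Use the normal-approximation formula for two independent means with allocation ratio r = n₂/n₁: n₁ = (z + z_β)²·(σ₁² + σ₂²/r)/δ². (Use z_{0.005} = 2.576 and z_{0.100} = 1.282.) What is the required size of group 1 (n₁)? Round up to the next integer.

n₁ = 855

n₁ = (z_{α/2} + z_β)² · (σ₁² + σ₂²/r) / δ²
   = (2.576 + 1.282)² · (1531² + 1990²/4) / 241²
   = 14.8842 · (2343961 + 990025) / 58081
   = 14.8842 · 3333986 / 58081
   = 854.39
Round up → n₁ = 855; n₂ = r·n₁ = 4 × 855 = 3420.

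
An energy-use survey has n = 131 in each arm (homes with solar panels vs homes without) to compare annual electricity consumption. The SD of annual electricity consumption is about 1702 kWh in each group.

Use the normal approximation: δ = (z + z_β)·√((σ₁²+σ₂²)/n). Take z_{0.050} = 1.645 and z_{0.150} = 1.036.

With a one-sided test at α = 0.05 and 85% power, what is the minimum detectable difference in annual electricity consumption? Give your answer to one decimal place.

δ = (z_α + z_β) · √((σ₁²+σ₂²)/n)
  = (1.645 + 1.036) · √(5793608/131)
  = 2.681 · √44226.0
  = 2.681 · 210.2998
  = 563.8138

Minimum detectable difference ≈ 563.8 kWh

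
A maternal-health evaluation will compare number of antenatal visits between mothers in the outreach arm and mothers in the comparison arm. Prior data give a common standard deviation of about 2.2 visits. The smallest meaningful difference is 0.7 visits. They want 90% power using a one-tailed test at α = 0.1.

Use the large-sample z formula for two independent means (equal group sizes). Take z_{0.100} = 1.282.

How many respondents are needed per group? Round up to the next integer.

n = 130 per group

n = (z_α + z_β)² · (σ₁² + σ₂²) / δ²
  = (1.282 + 1.282)² · (2·2.2² = 9.68) / 0.7²
  = 6.5741 · 9.68 / 0.49
  = 129.87
Round up → n = 130 per group.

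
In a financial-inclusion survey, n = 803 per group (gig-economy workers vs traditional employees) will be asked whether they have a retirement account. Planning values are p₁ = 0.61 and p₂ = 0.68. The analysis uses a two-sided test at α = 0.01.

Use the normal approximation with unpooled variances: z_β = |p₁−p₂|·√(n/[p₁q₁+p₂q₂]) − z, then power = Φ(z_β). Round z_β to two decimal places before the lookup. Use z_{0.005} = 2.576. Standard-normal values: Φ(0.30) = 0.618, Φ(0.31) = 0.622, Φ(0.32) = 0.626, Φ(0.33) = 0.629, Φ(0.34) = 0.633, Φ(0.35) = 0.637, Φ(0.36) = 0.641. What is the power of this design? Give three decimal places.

Power ≈ 0.641

z_β = |p₁−p₂|·√(n/[p₁q₁+p₂q₂]) − z_{α/2}
    = 0.07 · √(803/0.4555) − 2.576
    = 0.07 · 41.9869 − 2.576
    = 2.9391 − 2.576 = 0.3631 → 0.36
Power = Φ(0.36) = 0.641.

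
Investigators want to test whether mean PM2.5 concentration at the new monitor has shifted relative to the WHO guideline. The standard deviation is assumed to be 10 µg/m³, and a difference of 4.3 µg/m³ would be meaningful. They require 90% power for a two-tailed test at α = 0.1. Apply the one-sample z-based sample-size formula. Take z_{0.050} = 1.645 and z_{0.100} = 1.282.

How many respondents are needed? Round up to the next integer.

n = 47

n = (z_{α/2} + z_β)² · σ² / δ²
  = (1.645 + 1.282)² · 10² / 4.3²
  = 8.5673 · 100 / 18.49
  = 46.33
Round up → n = 47.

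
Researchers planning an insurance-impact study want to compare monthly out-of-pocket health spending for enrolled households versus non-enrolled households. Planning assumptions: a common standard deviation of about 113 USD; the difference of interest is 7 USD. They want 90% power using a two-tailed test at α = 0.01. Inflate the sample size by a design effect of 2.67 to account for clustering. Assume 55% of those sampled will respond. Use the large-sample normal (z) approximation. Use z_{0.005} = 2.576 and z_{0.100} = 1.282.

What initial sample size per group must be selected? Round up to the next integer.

n = 37659 per group

n = (z_{α/2} + z_β)² · (σ₁² + σ₂²) / δ²
  = (2.576 + 1.282)² · (2·113² = 25538) / 7²
  = 14.8842 · 25538 / 49
  = 7757.38
Design effect: 2.67 × 7757.38 = 20712.21.
Adjust for 55% response: 20712.21 / 0.55 = 37658.57.
Round up → n = 37659 per group.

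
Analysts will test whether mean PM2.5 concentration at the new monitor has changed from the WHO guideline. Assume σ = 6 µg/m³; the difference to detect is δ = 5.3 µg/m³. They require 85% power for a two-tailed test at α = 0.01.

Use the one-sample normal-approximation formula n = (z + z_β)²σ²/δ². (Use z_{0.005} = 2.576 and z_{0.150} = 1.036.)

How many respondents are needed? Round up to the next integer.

n = 17

n = (z_{α/2} + z_β)² · σ² / δ²
  = (2.576 + 1.036)² · 6² / 5.3²
  = 13.0465 · 36 / 28.09
  = 16.72
Round up → n = 17.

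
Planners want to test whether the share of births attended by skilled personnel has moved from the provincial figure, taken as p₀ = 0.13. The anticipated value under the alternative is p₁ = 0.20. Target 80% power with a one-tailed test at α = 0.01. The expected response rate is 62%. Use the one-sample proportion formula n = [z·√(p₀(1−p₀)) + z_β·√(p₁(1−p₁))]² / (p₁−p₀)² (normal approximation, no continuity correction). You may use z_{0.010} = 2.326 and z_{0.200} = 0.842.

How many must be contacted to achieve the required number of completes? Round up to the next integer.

n = [z_α·√(p₀q₀) + z_β·√(p₁q₁)]² / (p₁ − p₀)²
  = [2.326·√(0.13·0.87) + 0.842·√(0.20·0.80)]² / (0.07)²
  = [2.326·0.3363 + 0.842·0.4000]² / 0.0049
  = [1.1190]² / 0.0049
  = 255.56
Adjust for 62% response: 255.56 / 0.62 = 412.20.
Round up → n = 413.

n = 413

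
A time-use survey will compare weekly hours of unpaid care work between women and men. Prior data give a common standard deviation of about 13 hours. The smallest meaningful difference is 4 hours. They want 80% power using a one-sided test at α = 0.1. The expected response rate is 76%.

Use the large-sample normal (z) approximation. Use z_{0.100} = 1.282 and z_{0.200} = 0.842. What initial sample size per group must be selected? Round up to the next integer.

n = 126 per group

n = (z_α + z_β)² · (σ₁² + σ₂²) / δ²
  = (1.282 + 0.842)² · (2·13² = 338) / 4²
  = 4.5114 · 338 / 16
  = 95.30
Adjust for 76% response: 95.30 / 0.76 = 125.40.
Round up → n = 126 per group.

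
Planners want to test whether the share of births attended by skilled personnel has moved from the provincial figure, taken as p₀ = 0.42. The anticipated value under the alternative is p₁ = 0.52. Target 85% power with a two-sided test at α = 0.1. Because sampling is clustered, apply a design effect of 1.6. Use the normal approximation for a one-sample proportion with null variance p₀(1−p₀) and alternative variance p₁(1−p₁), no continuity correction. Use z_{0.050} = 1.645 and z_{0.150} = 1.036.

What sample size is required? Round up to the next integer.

n = 283

n = [z_{α/2}·√(p₀q₀) + z_β·√(p₁q₁)]² / (p₁ − p₀)²
  = [1.645·√(0.42·0.58) + 1.036·√(0.52·0.48)]² / (0.10)²
  = [1.645·0.4936 + 1.036·0.4996]² / 0.0100
  = [1.3295]² / 0.0100
  = 176.75
Design effect: 1.6 × 176.75 = 282.81.
Round up → n = 283.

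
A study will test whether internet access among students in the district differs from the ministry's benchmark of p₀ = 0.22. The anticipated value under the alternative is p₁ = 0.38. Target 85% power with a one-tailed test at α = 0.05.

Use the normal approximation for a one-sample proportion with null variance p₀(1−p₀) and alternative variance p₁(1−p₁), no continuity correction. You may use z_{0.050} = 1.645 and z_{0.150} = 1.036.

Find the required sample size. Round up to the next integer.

n = 55

n = [z_α·√(p₀q₀) + z_β·√(p₁q₁)]² / (p₁ − p₀)²
  = [1.645·√(0.22·0.78) + 1.036·√(0.38·0.62)]² / (0.16)²
  = [1.645·0.4142 + 1.036·0.4854]² / 0.0256
  = [1.1843]² / 0.0256
  = 54.79
Round up → n = 55.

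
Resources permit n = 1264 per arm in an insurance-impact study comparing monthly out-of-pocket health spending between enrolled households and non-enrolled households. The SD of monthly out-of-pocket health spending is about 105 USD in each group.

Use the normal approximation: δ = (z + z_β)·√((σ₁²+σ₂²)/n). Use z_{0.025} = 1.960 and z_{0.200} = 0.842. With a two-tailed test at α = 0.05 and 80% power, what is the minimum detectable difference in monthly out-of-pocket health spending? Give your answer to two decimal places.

δ = (z_{α/2} + z_β) · √((σ₁²+σ₂²)/n)
  = (1.960 + 0.842) · √(22050/1264)
  = 2.802 · √17.4446
  = 2.802 · 4.1767
  = 11.7030

Minimum detectable difference ≈ 11.70 USD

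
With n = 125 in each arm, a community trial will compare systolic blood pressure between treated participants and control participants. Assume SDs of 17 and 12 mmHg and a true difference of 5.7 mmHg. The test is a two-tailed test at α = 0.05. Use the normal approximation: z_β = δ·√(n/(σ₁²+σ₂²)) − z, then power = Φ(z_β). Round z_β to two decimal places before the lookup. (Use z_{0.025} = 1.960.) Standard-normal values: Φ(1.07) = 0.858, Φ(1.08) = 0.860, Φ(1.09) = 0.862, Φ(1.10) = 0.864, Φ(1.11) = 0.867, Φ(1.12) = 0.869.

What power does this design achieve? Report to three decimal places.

Power ≈ 0.864

z_β = δ·√(n/(σ₁²+σ₂²)) − z_{α/2}
    = 5.7 · √(125/433) − 1.960
    = 5.7 · 0.53729 − 1.960
    = 3.0626 − 1.960 = 1.1026 → 1.10
Power = Φ(1.10) = 0.864.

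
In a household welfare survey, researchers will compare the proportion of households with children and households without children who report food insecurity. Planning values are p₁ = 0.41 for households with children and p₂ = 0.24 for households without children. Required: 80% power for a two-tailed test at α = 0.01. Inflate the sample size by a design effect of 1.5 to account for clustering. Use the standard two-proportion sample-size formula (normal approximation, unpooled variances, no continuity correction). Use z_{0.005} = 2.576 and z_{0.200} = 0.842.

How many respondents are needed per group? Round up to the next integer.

n = 258 per group

n = (z_{α/2} + z_β)² · [p₁(1−p₁) + p₂(1−p₂)] / (p₁ − p₂)²
  = (2.576 + 0.842)² · (0.41·0.59 + 0.24·0.76) / (0.17)²
  = (3.418)² · (0.2419 + 0.1824) / 0.0289
  = 11.6827 · 0.4243 / 0.0289
  = 171.52
Design effect: 1.5 × 171.52 = 257.28.
Round up → n = 258 per group.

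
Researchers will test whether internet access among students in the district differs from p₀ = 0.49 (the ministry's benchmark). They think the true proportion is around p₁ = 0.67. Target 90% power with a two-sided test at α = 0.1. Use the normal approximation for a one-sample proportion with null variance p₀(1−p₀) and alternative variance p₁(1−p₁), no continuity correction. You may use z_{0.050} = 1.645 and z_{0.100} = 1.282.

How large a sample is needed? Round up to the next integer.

n = 63

n = [z_{α/2}·√(p₀q₀) + z_β·√(p₁q₁)]² / (p₁ − p₀)²
  = [1.645·√(0.49·0.51) + 1.282·√(0.67·0.33)]² / (0.18)²
  = [1.645·0.4999 + 1.282·0.4702]² / 0.0324
  = [1.4251]² / 0.0324
  = 62.69
Round up → n = 63.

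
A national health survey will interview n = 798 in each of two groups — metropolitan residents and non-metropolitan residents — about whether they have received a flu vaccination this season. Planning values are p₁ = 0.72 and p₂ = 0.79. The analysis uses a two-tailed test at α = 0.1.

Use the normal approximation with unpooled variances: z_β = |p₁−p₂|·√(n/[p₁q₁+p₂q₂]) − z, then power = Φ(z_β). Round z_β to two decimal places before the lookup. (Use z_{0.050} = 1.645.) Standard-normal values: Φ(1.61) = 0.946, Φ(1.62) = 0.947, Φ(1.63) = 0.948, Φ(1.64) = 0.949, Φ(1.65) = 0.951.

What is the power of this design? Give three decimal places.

Power ≈ 0.947

z_β = |p₁−p₂|·√(n/[p₁q₁+p₂q₂]) − z_{α/2}
    = 0.07 · √(798/0.3675) − 1.645
    = 0.07 · 46.5986 − 1.645
    = 3.2619 − 1.645 = 1.6169 → 1.62
Power = Φ(1.62) = 0.947.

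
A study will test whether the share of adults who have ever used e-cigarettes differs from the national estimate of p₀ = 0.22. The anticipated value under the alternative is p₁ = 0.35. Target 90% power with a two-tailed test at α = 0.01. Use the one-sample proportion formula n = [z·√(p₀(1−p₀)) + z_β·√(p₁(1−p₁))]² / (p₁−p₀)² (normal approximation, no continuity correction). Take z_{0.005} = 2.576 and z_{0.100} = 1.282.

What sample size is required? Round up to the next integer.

n = 167

n = [z_{α/2}·√(p₀q₀) + z_β·√(p₁q₁)]² / (p₁ − p₀)²
  = [2.576·√(0.22·0.78) + 1.282·√(0.35·0.65)]² / (0.13)²
  = [2.576·0.4142 + 1.282·0.4770]² / 0.0169
  = [1.6786]² / 0.0169
  = 166.72
Round up → n = 167.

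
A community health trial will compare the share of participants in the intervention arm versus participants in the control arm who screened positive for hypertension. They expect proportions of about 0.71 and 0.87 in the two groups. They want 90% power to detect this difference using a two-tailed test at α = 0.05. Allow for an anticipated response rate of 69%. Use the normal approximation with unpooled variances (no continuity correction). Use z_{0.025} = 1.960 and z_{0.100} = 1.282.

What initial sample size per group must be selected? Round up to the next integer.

n = (z_{α/2} + z_β)² · [p₁(1−p₁) + p₂(1−p₂)] / (p₁ − p₂)²
  = (1.960 + 1.282)² · (0.71·0.29 + 0.87·0.13) / (-0.16)²
  = (3.242)² · (0.2059 + 0.1131) / 0.0256
  = 10.5106 · 0.3190 / 0.0256
  = 130.97
Adjust for 69% response: 130.97 / 0.69 = 189.81.
Round up → n = 190 per group.

n = 190 per group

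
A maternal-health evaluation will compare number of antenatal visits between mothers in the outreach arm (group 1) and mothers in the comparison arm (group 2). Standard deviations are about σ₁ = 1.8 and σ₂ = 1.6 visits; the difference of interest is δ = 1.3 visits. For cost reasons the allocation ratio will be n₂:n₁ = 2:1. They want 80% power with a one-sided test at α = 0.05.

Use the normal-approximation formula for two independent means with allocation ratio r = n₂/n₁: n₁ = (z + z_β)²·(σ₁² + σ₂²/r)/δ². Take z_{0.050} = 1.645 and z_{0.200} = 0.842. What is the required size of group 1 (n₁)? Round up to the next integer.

n₁ = 17

n₁ = (z_α + z_β)² · (σ₁² + σ₂²/r) / δ²
   = (1.645 + 0.842)² · (1.8² + 1.6²/2) / 1.3²
   = 6.1852 · (3.24 + 1.28) / 1.69
   = 6.1852 · 4.52 / 1.69
   = 16.54
Round up → n₁ = 17; n₂ = r·n₁ = 2 × 17 = 34.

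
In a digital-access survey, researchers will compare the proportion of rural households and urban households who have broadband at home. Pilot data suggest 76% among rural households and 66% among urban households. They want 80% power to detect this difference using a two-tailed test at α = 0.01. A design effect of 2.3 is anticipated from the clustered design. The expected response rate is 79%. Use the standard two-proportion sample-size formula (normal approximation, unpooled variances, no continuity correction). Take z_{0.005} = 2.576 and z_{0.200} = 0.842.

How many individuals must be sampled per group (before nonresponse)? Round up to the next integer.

n = 1384 per group

n = (z_{α/2} + z_β)² · [p₁(1−p₁) + p₂(1−p₂)] / (p₁ − p₂)²
  = (2.576 + 0.842)² · (0.76·0.24 + 0.66·0.34) / (0.10)²
  = (3.418)² · (0.1824 + 0.2244) / 0.0100
  = 11.6827 · 0.4068 / 0.0100
  = 475.25
Design effect: 2.3 × 475.25 = 1093.08.
Adjust for 79% response: 1093.08 / 0.79 = 1383.65.
Round up → n = 1384 per group.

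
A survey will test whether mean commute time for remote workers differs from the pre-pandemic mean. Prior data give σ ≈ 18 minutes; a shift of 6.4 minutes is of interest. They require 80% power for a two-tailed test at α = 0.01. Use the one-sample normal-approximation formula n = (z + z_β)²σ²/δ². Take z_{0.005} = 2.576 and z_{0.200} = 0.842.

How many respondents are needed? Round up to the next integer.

n = 93

n = (z_{α/2} + z_β)² · σ² / δ²
  = (2.576 + 0.842)² · 18² / 6.4²
  = 11.6827 · 324 / 40.96
  = 92.41
Round up → n = 93.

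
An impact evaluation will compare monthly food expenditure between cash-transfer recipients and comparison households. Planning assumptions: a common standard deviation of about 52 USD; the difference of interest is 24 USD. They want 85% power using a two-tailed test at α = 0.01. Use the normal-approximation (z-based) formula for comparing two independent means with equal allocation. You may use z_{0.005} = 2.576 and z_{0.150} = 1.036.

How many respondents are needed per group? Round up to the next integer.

n = 123 per group

n = (z_{α/2} + z_β)² · (σ₁² + σ₂²) / δ²
  = (2.576 + 1.036)² · (2·52² = 5408) / 24²
  = 13.0465 · 5408 / 576
  = 122.49
Round up → n = 123 per group.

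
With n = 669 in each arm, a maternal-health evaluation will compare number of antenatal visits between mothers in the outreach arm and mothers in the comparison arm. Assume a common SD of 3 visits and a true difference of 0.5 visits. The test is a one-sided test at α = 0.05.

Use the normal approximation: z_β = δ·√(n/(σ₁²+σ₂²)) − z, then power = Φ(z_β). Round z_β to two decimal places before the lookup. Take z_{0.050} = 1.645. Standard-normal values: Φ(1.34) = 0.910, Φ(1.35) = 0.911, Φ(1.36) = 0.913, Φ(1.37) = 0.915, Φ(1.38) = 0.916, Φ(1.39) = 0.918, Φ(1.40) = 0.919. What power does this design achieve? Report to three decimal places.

z_β = δ·√(n/(σ₁²+σ₂²)) − z_α
    = 0.5 · √(669/18) − 1.645
    = 0.5 · 6.09645 − 1.645
    = 3.0482 − 1.645 = 1.4032 → 1.40
Power = Φ(1.40) = 0.919.

Power ≈ 0.919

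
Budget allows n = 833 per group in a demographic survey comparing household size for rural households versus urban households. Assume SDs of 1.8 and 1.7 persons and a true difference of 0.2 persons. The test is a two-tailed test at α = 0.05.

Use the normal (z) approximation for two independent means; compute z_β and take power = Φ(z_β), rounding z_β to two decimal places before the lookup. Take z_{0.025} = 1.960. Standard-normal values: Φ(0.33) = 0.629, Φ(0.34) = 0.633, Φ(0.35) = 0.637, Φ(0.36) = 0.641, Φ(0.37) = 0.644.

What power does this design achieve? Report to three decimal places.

Power ≈ 0.644

z_β = δ·√(n/(σ₁²+σ₂²)) − z_{α/2}
    = 0.2 · √(833/6.13) − 1.960
    = 0.2 · 11.65715 − 1.960
    = 2.3314 − 1.960 = 0.3714 → 0.37
Power = Φ(0.37) = 0.644.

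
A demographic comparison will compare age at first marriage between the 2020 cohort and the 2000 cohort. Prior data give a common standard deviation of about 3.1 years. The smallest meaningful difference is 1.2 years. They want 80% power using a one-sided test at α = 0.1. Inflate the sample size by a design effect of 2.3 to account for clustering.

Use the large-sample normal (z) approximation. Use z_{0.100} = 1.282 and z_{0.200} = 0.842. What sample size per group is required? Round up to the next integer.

n = (z_α + z_β)² · (σ₁² + σ₂²) / δ²
  = (1.282 + 0.842)² · (2·3.1² = 19.22) / 1.2²
  = 4.5114 · 19.22 / 1.44
  = 60.21
Design effect: 2.3 × 60.21 = 138.49.
Round up → n = 139 per group.

n = 139 per group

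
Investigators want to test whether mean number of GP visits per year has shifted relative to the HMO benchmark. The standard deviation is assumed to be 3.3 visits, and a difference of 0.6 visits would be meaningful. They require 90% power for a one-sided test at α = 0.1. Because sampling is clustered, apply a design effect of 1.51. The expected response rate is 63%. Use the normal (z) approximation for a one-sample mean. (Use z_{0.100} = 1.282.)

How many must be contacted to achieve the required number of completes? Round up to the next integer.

n = (z_α + z_β)² · σ² / δ²
  = (1.282 + 1.282)² · 3.3² / 0.6²
  = 6.5741 · 10.89 / 0.36
  = 198.87
Design effect: 1.51 × 198.87 = 300.29.
Adjust for 63% response: 300.29 / 0.63 = 476.65.
Round up → n = 477.

n = 477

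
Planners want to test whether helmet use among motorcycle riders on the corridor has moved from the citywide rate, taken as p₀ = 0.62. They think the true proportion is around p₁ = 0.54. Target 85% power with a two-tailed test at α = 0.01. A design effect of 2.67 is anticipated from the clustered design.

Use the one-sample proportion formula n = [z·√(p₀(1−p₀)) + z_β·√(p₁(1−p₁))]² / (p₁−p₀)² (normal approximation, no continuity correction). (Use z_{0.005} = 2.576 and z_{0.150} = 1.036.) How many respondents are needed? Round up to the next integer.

n = 1303

n = [z_{α/2}·√(p₀q₀) + z_β·√(p₁q₁)]² / (p₁ − p₀)²
  = [2.576·√(0.62·0.38) + 1.036·√(0.54·0.46)]² / (-0.08)²
  = [2.576·0.4854 + 1.036·0.4984]² / 0.0064
  = [1.7667]² / 0.0064
  = 487.69
Design effect: 2.67 × 487.69 = 1302.13.
Round up → n = 1303.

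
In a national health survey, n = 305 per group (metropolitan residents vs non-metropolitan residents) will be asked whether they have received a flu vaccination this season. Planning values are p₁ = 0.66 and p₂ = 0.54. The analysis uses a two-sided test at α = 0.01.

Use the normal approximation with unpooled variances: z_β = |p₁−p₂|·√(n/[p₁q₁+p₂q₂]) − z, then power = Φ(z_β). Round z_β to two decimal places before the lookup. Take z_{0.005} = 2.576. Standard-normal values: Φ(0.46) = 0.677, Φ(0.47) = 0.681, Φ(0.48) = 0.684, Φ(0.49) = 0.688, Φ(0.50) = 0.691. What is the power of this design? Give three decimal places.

z_β = |p₁−p₂|·√(n/[p₁q₁+p₂q₂]) − z_{α/2}
    = 0.12 · √(305/0.4728) − 2.576
    = 0.12 · 25.3987 − 2.576
    = 3.0478 − 2.576 = 0.4718 → 0.47
Power = Φ(0.47) = 0.681.

Power ≈ 0.681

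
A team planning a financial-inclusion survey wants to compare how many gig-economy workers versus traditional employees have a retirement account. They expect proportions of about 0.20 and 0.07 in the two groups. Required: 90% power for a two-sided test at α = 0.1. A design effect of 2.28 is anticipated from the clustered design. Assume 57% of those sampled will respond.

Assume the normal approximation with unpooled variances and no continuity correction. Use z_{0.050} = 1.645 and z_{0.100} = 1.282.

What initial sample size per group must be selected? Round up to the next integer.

n = (z_{α/2} + z_β)² · [p₁(1−p₁) + p₂(1−p₂)] / (p₁ − p₂)²
  = (1.645 + 1.282)² · (0.20·0.80 + 0.07·0.93) / (0.13)²
  = (2.927)² · (0.1600 + 0.0651) / 0.0169
  = 8.5673 · 0.2251 / 0.0169
  = 114.11
Design effect: 2.28 × 114.11 = 260.18.
Adjust for 57% response: 260.18 / 0.57 = 456.45.
Round up → n = 457 per group.

n = 457 per group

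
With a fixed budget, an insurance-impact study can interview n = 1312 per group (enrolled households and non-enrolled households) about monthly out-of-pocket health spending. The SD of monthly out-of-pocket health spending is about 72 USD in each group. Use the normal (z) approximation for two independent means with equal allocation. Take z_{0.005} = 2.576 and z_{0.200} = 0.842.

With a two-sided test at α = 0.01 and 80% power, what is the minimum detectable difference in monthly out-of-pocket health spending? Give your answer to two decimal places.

δ = (z_{α/2} + z_β) · √((σ₁²+σ₂²)/n)
  = (2.576 + 0.842) · √(10368/1312)
  = 3.418 · √7.9024
  = 3.418 · 2.8111
  = 9.6084

Minimum detectable difference ≈ 9.61 USD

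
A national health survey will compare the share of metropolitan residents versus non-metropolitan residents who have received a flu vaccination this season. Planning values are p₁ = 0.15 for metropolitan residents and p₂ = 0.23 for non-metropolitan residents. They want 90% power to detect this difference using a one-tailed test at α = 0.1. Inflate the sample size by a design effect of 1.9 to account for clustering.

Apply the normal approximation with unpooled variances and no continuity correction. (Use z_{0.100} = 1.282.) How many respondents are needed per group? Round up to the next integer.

n = 595 per group

n = (z_α + z_β)² · [p₁(1−p₁) + p₂(1−p₂)] / (p₁ − p₂)²
  = (1.282 + 1.282)² · (0.15·0.85 + 0.23·0.77) / (-0.08)²
  = (2.564)² · (0.1275 + 0.1771) / 0.0064
  = 6.5741 · 0.3046 / 0.0064
  = 312.89
Design effect: 1.9 × 312.89 = 594.48.
Round up → n = 595 per group.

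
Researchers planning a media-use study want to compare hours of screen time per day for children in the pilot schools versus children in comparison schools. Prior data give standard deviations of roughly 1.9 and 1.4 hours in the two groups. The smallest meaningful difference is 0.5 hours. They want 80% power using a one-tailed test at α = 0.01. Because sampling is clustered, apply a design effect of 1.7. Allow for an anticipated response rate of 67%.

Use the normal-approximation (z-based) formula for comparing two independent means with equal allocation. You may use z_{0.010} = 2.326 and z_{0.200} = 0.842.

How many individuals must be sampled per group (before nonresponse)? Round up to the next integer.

n = 568 per group

n = (z_α + z_β)² · (σ₁² + σ₂²) / δ²
  = (2.326 + 0.842)² · (1.9² + 1.4² = 5.57) / 0.5²
  = 10.0362 · 5.57 / 0.25
  = 223.61
Design effect: 1.7 × 223.61 = 380.13.
Adjust for 67% response: 380.13 / 0.67 = 567.36.
Round up → n = 568 per group.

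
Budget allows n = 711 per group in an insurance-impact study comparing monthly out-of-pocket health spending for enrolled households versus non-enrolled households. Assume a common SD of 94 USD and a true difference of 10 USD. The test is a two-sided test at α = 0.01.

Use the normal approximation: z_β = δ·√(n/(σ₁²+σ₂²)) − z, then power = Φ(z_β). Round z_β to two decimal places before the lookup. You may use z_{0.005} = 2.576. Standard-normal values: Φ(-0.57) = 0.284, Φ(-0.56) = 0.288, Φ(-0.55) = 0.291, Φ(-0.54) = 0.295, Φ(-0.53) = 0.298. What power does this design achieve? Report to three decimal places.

z_β = δ·√(n/(σ₁²+σ₂²)) − z_{α/2}
    = 10 · √(711/17672) − 2.576
    = 10 · 0.20058 − 2.576
    = 2.0058 − 2.576 = -0.5702 → -0.57
Power = Φ(-0.57) = 0.284.

Power ≈ 0.284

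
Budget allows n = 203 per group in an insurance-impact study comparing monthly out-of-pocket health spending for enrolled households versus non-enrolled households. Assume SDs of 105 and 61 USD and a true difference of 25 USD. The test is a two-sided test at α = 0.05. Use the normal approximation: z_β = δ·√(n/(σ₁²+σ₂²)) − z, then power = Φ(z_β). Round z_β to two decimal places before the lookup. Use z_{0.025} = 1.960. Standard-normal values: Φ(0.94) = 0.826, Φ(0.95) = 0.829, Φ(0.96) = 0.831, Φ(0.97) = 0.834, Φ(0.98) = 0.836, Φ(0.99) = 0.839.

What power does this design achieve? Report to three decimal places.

Power ≈ 0.834

z_β = δ·√(n/(σ₁²+σ₂²)) − z_{α/2}
    = 25 · √(203/14746) − 1.960
    = 25 · 0.11733 − 1.960
    = 2.9333 − 1.960 = 0.9733 → 0.97
Power = Φ(0.97) = 0.834.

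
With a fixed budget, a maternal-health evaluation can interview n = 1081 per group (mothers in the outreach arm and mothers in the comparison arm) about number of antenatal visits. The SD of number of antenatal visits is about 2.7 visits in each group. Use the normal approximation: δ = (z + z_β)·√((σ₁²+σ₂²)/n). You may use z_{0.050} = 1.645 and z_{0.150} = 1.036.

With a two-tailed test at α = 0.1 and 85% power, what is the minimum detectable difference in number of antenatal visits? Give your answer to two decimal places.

Minimum detectable difference ≈ 0.31 visits

δ = (z_{α/2} + z_β) · √((σ₁²+σ₂²)/n)
  = (1.645 + 1.036) · √(14.58/1081)
  = 2.681 · √0.01349
  = 2.681 · 0.1161
  = 0.3114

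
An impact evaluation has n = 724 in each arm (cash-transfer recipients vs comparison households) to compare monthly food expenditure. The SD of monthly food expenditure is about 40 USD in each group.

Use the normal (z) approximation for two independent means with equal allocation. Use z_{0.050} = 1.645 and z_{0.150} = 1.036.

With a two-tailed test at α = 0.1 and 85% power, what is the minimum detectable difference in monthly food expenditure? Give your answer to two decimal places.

δ = (z_{α/2} + z_β) · √((σ₁²+σ₂²)/n)
  = (1.645 + 1.036) · √(3200/724)
  = 2.681 · √4.4199
  = 2.681 · 2.1024
  = 5.6364

Minimum detectable difference ≈ 5.64 USD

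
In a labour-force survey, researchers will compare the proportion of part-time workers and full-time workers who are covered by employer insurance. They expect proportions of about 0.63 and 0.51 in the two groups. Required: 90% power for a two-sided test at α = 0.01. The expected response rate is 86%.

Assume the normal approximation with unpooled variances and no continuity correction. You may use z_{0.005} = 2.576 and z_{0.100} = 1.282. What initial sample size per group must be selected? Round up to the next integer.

n = (z_{α/2} + z_β)² · [p₁(1−p₁) + p₂(1−p₂)] / (p₁ − p₂)²
  = (2.576 + 1.282)² · (0.63·0.37 + 0.51·0.49) / (0.12)²
  = (3.858)² · (0.2331 + 0.2499) / 0.0144
  = 14.8842 · 0.4830 / 0.0144
  = 499.24
Adjust for 86% response: 499.24 / 0.86 = 580.51.
Round up → n = 581 per group.

n = 581 per group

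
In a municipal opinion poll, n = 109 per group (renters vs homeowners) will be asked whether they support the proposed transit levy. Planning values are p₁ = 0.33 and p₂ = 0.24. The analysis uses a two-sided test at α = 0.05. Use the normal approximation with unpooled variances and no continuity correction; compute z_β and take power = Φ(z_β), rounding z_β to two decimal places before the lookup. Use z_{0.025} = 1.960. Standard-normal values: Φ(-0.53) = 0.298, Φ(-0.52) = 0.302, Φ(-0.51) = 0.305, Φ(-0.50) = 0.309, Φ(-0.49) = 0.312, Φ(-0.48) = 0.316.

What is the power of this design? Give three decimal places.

Power ≈ 0.316

z_β = |p₁−p₂|·√(n/[p₁q₁+p₂q₂]) − z_{α/2}
    = 0.09 · √(109/0.4035) − 1.960
    = 0.09 · 16.4358 − 1.960
    = 1.4792 − 1.960 = -0.4808 → -0.48
Power = Φ(-0.48) = 0.316.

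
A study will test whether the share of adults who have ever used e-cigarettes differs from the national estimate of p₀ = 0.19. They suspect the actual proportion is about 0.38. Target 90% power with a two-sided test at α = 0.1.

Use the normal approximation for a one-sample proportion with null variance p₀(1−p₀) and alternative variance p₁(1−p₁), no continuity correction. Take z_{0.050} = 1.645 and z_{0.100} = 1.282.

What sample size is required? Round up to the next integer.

n = [z_{α/2}·√(p₀q₀) + z_β·√(p₁q₁)]² / (p₁ − p₀)²
  = [1.645·√(0.19·0.81) + 1.282·√(0.38·0.62)]² / (0.19)²
  = [1.645·0.3923 + 1.282·0.4854]² / 0.0361
  = [1.2676]² / 0.0361
  = 44.51
Round up → n = 45.

n = 45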